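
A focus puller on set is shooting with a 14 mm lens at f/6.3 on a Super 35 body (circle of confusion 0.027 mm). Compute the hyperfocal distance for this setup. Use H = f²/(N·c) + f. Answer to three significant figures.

Hyperfocal distance H = f²/(N·c) + f = 14²/(6.3 × 0.027) + 14 = 196/0.1701 + 14 ≈ 1166.3 mm ≈ 1.17 m.

1.17 m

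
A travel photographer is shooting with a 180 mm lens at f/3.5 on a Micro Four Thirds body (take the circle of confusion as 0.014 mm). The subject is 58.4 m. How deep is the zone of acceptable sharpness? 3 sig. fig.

Hyperfocal distance H = f²/(N·c) + f = 180²/(3.5 × 0.014) + 180 = 32400/0.049 + 180 ≈ 661404.5 mm ≈ 661.4 m.
Near limit Dn = s·(H − f)/(H + s − 2f) = 58400 × (661404.5 − 180) / (661404.5 + 58400 − 2 × 180) = 58400 × 661224.5 / 719444.5 ≈ 53674 mm.
Far limit Df = s·(H − f)/(H − s) = 58400 × (661404.5 − 180) / (661404.5 − 58400) = 58400 × 661224.5 / 603004.5 ≈ 64039 mm.
Depth of field = Df − Dn = 64039 − 53674 ≈ 10365 mm ≈ 10.4 m.

10.4 m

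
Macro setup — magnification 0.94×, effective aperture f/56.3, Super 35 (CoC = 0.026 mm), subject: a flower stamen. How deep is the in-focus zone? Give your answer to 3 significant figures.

3.31 mm

At magnification m, DoF ≈ 2·N_eff·c/m² = 2 × 56.3 × 0.026 / 0.94² = 2.928 / 0.8836 ≈ 3.31 mm.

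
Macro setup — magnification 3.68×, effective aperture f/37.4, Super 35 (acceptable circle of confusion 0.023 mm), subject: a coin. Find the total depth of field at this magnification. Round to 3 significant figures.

0.127 mm

At magnification m, DoF ≈ 2·N_eff·c/m² = 2 × 37.4 × 0.023 / 3.68² = 1.72 / 13.54 ≈ 0.127 mm.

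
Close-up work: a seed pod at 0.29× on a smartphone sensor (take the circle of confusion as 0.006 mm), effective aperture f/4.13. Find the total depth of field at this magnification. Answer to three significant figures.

At magnification m, DoF ≈ 2·N_eff·c/m² = 2 × 4.13 × 0.006 / 0.29² = 0.04956 / 0.0841 ≈ 0.589 mm.

0.589 mm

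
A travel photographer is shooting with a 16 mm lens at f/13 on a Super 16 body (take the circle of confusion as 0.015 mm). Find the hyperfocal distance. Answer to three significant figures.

1.33 m

Hyperfocal distance H = f²/(N·c) + f = 16²/(13 × 0.015) + 16 = 256/0.195 + 16 ≈ 1328.8 mm ≈ 1.33 m.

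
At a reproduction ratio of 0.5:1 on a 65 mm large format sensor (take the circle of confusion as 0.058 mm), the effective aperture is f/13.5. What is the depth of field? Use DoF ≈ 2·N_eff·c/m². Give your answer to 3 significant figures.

At magnification m, DoF ≈ 2·N_eff·c/m² = 2 × 13.5 × 0.058 / 0.5² = 1.566 / 0.25 ≈ 6.26 mm.

6.26 mm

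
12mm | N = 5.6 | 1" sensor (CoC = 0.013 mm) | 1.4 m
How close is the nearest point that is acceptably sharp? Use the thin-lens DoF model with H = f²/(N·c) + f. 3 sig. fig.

Hyperfocal distance H = f²/(N·c) + f = 12²/(5.6 × 0.013) + 12 = 144/0.0728 + 12 ≈ 1990.0 mm ≈ 1.990 m.
Near limit Dn = s·(H − f)/(H + s − 2f) = 1400 × (1990.0 − 12) / (1990.0 + 1400 − 2 × 12) = 1400 × 1978.0 / 3366.0 ≈ 822.70 mm ≈ 0.823 m.

0.823 m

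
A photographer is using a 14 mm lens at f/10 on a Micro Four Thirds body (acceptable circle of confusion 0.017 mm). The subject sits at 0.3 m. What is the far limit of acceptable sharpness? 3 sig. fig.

Hyperfocal distance H = f²/(N·c) + f = 14²/(10 × 0.017) + 14 = 196/0.17 + 14 ≈ 1166.9 mm ≈ 1.167 m.
Far limit Df = s·(H − f)/(H − s) = 300 × (1166.9 − 14) / (1166.9 − 300) = 300 × 1152.9 / 866.9 ≈ 398.97 mm.

399 mm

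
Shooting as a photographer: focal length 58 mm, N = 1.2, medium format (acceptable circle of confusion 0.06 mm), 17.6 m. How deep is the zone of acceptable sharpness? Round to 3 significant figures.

Hyperfocal distance H = f²/(N·c) + f = 58²/(1.2 × 0.06) + 58 = 3364/0.072 + 58 ≈ 46780.2 mm ≈ 46.78 m.
Near limit Dn = s·(H − f)/(H + s − 2f) = 17600 × (46780.2 − 58) / (46780.2 + 17600 − 2 × 58) = 17600 × 46722.2 / 64264.2 ≈ 12796 mm.
Far limit Df = s·(H − f)/(H − s) = 17600 × (46780.2 − 58) / (46780.2 − 17600) = 17600 × 46722.2 / 29180.2 ≈ 28180 mm.
Depth of field = Df − Dn = 28180 − 12796 ≈ 15384 mm ≈ 15.4 m.

15.4 m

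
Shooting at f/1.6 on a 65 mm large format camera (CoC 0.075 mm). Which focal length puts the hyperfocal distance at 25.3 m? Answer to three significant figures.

55.0 mm

From H = f²/(N·c) + f, with f ≪ H: f ≈ √(H·N·c) = √(25300 × 1.6 × 0.075) = √3036.0 ≈ 55.10 mm.
Exact: f² + N·c·f − N·c·H = 0 ⇒ f = (−N·c + √((N·c)² + 4·N·c·H))/2 = (−0.12 + √12144)/2 ≈ 55.040 mm ≈ 55.0 mm.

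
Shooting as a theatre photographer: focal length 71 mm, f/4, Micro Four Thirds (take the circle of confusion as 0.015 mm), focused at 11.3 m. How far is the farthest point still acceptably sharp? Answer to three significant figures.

Hyperfocal distance H = f²/(N·c) + f = 71²/(4 × 0.015) + 71 = 5041/0.06 + 71 ≈ 84087.7 mm ≈ 84.09 m.
Far limit Df = s·(H − f)/(H − s) = 11300 × (84087.7 − 71) / (84087.7 − 11300) = 11300 × 84016.7 / 72787.7 ≈ 13043 mm ≈ 13.0 m.

13.0 m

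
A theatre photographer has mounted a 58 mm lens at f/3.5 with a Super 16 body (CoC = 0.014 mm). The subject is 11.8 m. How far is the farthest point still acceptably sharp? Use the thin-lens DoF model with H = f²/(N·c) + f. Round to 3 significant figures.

Hyperfocal distance H = f²/(N·c) + f = 58²/(3.5 × 0.014) + 58 = 3364/0.049 + 58 ≈ 68711.1 mm ≈ 68.71 m.
Far limit Df = s·(H − f)/(H − s) = 11800 × (68711.1 − 58) / (68711.1 − 11800) = 11800 × 68653.1 / 56911.1 ≈ 14235 mm ≈ 14.2 m.

14.2 m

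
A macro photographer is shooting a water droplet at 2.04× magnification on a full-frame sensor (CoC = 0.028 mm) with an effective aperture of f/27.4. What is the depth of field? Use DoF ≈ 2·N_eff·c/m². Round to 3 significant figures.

0.369 mm

At magnification m, DoF ≈ 2·N_eff·c/m² = 2 × 27.4 × 0.028 / 2.04² = 1.534 / 4.162 ≈ 0.369 mm.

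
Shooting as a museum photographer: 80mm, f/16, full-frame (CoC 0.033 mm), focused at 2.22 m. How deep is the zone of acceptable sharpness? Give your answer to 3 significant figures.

Hyperfocal distance H = f²/(N·c) + f = 80²/(16 × 0.033) + 80 = 6400/0.528 + 80 ≈ 12201.2 mm ≈ 12.20 m.
Near limit Dn = s·(H − f)/(H + s − 2f) = 2220 × (12201.2 − 80) / (12201.2 + 2220 − 2 × 80) = 2220 × 12121.2 / 14261.2 ≈ 1886.87 mm.
Far limit Df = s·(H − f)/(H − s) = 2220 × (12201.2 − 80) / (12201.2 − 2220) = 2220 × 12121.2 / 9981.2 ≈ 2695.97 mm.
Depth of field = Df − Dn = 2695.97 − 1886.87 ≈ 809.10 mm ≈ 0.809 m.

0.809 m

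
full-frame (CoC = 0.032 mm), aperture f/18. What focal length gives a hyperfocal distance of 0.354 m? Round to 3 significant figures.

From H = f²/(N·c) + f, with f ≪ H: f ≈ √(H·N·c) = √(354 × 18 × 0.032) = √203.90 ≈ 14.28 mm.
Exact: f² + N·c·f − N·c·H = 0 ⇒ f = (−N·c + √((N·c)² + 4·N·c·H))/2 = (−0.576 + √815.95)/2 ≈ 13.994 mm ≈ 14.0 mm.

14.0 mm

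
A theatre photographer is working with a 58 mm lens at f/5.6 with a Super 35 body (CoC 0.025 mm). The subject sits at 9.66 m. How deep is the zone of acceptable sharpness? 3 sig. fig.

Hyperfocal distance H = f²/(N·c) + f = 58²/(5.6 × 0.025) + 58 = 3364/0.14 + 58 ≈ 24086.6 mm ≈ 24.09 m.
Near limit Dn = s·(H − f)/(H + s − 2f) = 9660 × (24086.6 − 58) / (24086.6 + 9660 − 2 × 58) = 9660 × 24028.6 / 33630.6 ≈ 6901.9 mm.
Far limit Df = s·(H − f)/(H − s) = 9660 × (24086.6 − 58) / (24086.6 − 9660) = 9660 × 24028.6 / 14426.6 ≈ 16089.5 mm.
Depth of field = Df − Dn = 16089.5 − 6901.9 ≈ 9187.6 mm ≈ 9.19 m.

9.19 m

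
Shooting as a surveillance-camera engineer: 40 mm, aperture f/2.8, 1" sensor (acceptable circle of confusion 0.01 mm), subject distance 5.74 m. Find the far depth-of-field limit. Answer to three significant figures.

Hyperfocal distance H = f²/(N·c) + f = 40²/(2.8 × 0.01) + 40 = 1600/0.028 + 40 ≈ 57182.9 mm ≈ 57.18 m.
Far limit Df = s·(H − f)/(H − s) = 5740 × (57182.9 − 40) / (57182.9 − 5740) = 5740 × 57142.9 / 51442.9 ≈ 6376.0 mm ≈ 6.38 m.

6.38 m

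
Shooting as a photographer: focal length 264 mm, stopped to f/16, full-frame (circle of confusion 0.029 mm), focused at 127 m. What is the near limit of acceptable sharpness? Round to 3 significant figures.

Hyperfocal distance H = f²/(N·c) + f = 264²/(16 × 0.029) + 264 = 69696/0.464 + 264 ≈ 150470.9 mm ≈ 150.5 m.
Near limit Dn = s·(H − f)/(H + s − 2f) = 127000 × (150470.9 − 264) / (150470.9 + 127000 − 2 × 264) = 127000 × 150206.9 / 276942.9 ≈ 68882 mm ≈ 68.9 m.

68.9 m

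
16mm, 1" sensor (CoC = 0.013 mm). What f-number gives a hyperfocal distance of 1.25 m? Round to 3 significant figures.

Rearrange H = f²/(N·c) + f for N: N = f² / ((H − f)·c).
N = 16² / ((1250 − 16) × 0.013) = 256 / 16.04 ≈ 16.

f/16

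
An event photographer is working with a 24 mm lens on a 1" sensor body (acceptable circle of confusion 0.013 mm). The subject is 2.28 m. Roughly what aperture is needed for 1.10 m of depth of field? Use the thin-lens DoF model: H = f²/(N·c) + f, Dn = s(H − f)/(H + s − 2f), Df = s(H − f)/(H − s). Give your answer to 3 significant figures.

Write h = H − f = f²/(N·c). The thin-lens limits are Dn = s·h/(h + (s−f)) and Df = s·h/(h − (s−f)), so DoF = Df − Dn = 2·s·(s−f)·h / (h² − (s−f)²).
That is a quadratic in h: DoF·h² − 2·s·(s−f)·h − DoF·(s−f)² = 0 ⇒ h = (s−f)·(s + √(s² + DoF²)) / DoF = 2256 × (2280 + √(2280² + 1100²)) / 1100 = 2256 × (2280 + 2531.48) / 1100 ≈ 9867.9 mm.
Then N = f²/(c·h) = 24² / (0.013 × 9867.9) = 576 / 128.28 ≈ 4.49.

f/4.49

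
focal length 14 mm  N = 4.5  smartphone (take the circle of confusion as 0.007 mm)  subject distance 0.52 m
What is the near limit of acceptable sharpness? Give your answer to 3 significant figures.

Hyperfocal distance H = f²/(N·c) + f = 14²/(4.5 × 0.007) + 14 = 196/0.0315 + 14 ≈ 6236.2 mm ≈ 6.236 m.
Near limit Dn = s·(H − f)/(H + s − 2f) = 520 × (6236.2 − 14) / (6236.2 + 520 − 2 × 14) = 520 × 6222.2 / 6728.2 ≈ 480.89 mm.

481 mm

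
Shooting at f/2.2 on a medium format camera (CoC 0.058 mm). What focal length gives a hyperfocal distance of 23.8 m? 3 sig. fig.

55.0 mm

From H = f²/(N·c) + f, with f ≪ H: f ≈ √(H·N·c) = √(23800 × 2.2 × 0.058) = √3036.9 ≈ 55.11 mm.
Exact: f² + N·c·f − N·c·H = 0 ⇒ f = (−N·c + √((N·c)² + 4·N·c·H))/2 = (−0.1276 + √12148)/2 ≈ 55.044 mm ≈ 55.0 mm.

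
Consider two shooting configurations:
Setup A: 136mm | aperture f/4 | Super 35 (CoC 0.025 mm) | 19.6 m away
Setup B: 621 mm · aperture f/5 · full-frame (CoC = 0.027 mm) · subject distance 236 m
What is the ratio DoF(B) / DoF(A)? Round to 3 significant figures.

Setup A: H = 136²/(4×0.025) + 136 ≈ 185096.0 mm; DoF = Df − Dn = 21905.2 − 17733.8 ≈ 4171.4 mm.
Setup B: H = 621²/(5×0.027) + 621 ≈ 2857221.0 mm; DoF = Df − Dn = 257192 − 218034 ≈ 39158 mm.
Ratio = 39158 / 4171.4 ≈ 9.39.

9.39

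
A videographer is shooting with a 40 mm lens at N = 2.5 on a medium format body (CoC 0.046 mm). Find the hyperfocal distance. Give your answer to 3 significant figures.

Hyperfocal distance H = f²/(N·c) + f = 40²/(2.5 × 0.046) + 40 = 1600/0.115 + 40 ≈ 13953.0 mm ≈ 14.0 m.

14.0 m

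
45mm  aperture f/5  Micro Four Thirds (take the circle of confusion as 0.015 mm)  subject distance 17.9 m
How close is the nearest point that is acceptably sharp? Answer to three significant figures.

10.8 m

Hyperfocal distance H = f²/(N·c) + f = 45²/(5 × 0.015) + 45 = 2025/0.075 + 45 ≈ 27045.0 mm ≈ 27.05 m.
Near limit Dn = s·(H − f)/(H + s − 2f) = 17900 × (27045.0 − 45) / (27045.0 + 17900 − 2 × 45) = 17900 × 27000.0 / 44855.0 ≈ 10775 mm ≈ 10.8 m.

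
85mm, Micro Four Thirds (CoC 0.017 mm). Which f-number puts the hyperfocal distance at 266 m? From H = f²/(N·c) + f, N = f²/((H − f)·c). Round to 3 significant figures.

Rearrange H = f²/(N·c) + f for N: N = f² / ((H − f)·c).
N = 85² / ((266000 − 85) × 0.017) = 7225 / 4521 ≈ 1.60.

f/1.60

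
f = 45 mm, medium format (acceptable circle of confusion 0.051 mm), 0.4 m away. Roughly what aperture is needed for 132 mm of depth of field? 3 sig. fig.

f/18

Write h = H − f = f²/(N·c). The thin-lens limits are Dn = s·h/(h + (s−f)) and Df = s·h/(h − (s−f)), so DoF = Df − Dn = 2·s·(s−f)·h / (h² − (s−f)²).
That is a quadratic in h: DoF·h² − 2·s·(s−f)·h − DoF·(s−f)² = 0 ⇒ h = (s−f)·(s + √(s² + DoF²)) / DoF = 355 × (400 + √(400² + 132²)) / 132 = 355 × (400 + 421.217) / 132 ≈ 2208.6 mm.
Then N = f²/(c·h) = 45² / (0.051 × 2208.6) = 2025 / 112.64 ≈ 18.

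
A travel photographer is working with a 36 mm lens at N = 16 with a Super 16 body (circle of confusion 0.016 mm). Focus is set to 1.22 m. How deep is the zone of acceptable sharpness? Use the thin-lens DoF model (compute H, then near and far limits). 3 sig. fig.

0.604 m

Hyperfocal distance H = f²/(N·c) + f = 36²/(16 × 0.016) + 36 = 1296/0.256 + 36 ≈ 5098.5 mm ≈ 5.098 m.
Near limit Dn = s·(H − f)/(H + s − 2f) = 1220 × (5098.5 − 36) / (5098.5 + 1220 − 2 × 36) = 1220 × 5062.5 / 6246.5 ≈ 988.75 mm.
Far limit Df = s·(H − f)/(H − s) = 1220 × (5098.5 − 36) / (5098.5 − 1220) = 1220 × 5062.5 / 3878.5 ≈ 1592.43 mm.
Depth of field = Df − Dn = 1592.43 − 988.75 ≈ 603.68 mm ≈ 0.604 m.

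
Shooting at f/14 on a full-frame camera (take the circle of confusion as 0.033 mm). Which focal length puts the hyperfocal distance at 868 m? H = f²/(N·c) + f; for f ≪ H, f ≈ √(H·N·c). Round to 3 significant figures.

From H = f²/(N·c) + f, with f ≪ H: f ≈ √(H·N·c) = √(868000 × 14 × 0.033) = √401016 ≈ 633.3 mm.
The +f correction barely moves this — solving exactly, f² + N·c·f − N·c·H = 0 ⇒ f = (−N·c + √((N·c)² + 4·N·c·H))/2 = (−0.462 + √1604064)/2 ≈ 633.03 mm, so f ≈ 633 mm.

633 mm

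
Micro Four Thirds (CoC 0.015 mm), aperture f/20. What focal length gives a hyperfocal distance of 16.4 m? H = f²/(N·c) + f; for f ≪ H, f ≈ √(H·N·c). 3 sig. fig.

From H = f²/(N·c) + f, with f ≪ H: f ≈ √(H·N·c) = √(16400 × 20 × 0.015) = √4920.0 ≈ 70.14 mm.
Exact: f² + N·c·f − N·c·H = 0 ⇒ f = (−N·c + √((N·c)² + 4·N·c·H))/2 = (−0.3 + √19680)/2 ≈ 69.993 mm ≈ 70.0 mm.

70.0 mm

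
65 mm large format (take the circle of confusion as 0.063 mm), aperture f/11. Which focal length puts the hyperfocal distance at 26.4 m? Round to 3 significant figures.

From H = f²/(N·c) + f, with f ≪ H: f ≈ √(H·N·c) = √(26400 × 11 × 0.063) = √18295 ≈ 135.3 mm.
The +f correction barely moves this — solving exactly, f² + N·c·f − N·c·H = 0 ⇒ f = (−N·c + √((N·c)² + 4·N·c·H))/2 = (−0.693 + √73181)/2 ≈ 134.91 mm, so f ≈ 135 mm.

135 mm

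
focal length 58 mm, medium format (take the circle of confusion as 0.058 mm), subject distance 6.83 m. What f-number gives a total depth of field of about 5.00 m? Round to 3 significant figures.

f/2.80

Write h = H − f = f²/(N·c). The thin-lens limits are Dn = s·h/(h + (s−f)) and Df = s·h/(h − (s−f)), so DoF = Df − Dn = 2·s·(s−f)·h / (h² − (s−f)²).
That is a quadratic in h: DoF·h² − 2·s·(s−f)·h − DoF·(s−f)² = 0 ⇒ h = (s−f)·(s + √(s² + DoF²)) / DoF = 6772 × (6830 + √(6830² + 5000²)) / 5000 = 6772 × (6830 + 8464.57) / 5000 ≈ 20715 mm.
Then N = f²/(c·h) = 58² / (0.058 × 20715) = 3364 / 1201.5 ≈ 2.80.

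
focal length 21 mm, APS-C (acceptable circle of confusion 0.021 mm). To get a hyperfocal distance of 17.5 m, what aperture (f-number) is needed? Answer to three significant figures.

Rearrange H = f²/(N·c) + f for N: N = f² / ((H − f)·c).
N = 21² / ((17500 − 21) × 0.021) = 441 / 367.1 ≈ 1.20.

f/1.20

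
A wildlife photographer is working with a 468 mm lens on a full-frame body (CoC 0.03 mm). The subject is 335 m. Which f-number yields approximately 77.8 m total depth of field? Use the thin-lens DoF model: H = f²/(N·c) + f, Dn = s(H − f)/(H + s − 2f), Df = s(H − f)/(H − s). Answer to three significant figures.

f/2.50

Write h = H − f = f²/(N·c). The thin-lens limits are Dn = s·h/(h + (s−f)) and Df = s·h/(h − (s−f)), so DoF = Df − Dn = 2·s·(s−f)·h / (h² − (s−f)²).
That is a quadratic in h: DoF·h² − 2·s·(s−f)·h − DoF·(s−f)² = 0 ⇒ h = (s−f)·(s + √(s² + DoF²)) / DoF = 334532 × (335000 + √(335000² + 77800²)) / 77800 = 334532 × (335000 + 343915) / 77800 ≈ 2919267 mm.
Then N = f²/(c·h) = 468² / (0.03 × 2919267) = 219024 / 87578 ≈ 2.50.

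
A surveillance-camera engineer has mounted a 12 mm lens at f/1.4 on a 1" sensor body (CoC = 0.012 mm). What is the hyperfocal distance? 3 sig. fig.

8.58 m

Hyperfocal distance H = f²/(N·c) + f = 12²/(1.4 × 0.012) + 12 = 144/0.0168 + 12 ≈ 8583.4 mm ≈ 8.58 m.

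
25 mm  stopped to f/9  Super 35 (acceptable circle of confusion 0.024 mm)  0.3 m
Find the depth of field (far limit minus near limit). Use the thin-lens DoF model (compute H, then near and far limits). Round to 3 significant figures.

Hyperfocal distance H = f²/(N·c) + f = 25²/(9 × 0.024) + 25 = 625/0.216 + 25 ≈ 2918.5 mm ≈ 2.919 m.
Near limit Dn = s·(H − f)/(H + s − 2f) = 300 × (2918.5 − 25) / (2918.5 + 300 − 2 × 25) = 300 × 2893.5 / 3168.5 ≈ 273.963 mm.
Far limit Df = s·(H − f)/(H − s) = 300 × (2918.5 − 25) / (2918.5 − 300) = 300 × 2893.5 / 2618.5 ≈ 331.506 mm.
Depth of field = Df − Dn = 331.506 − 273.963 ≈ 57.543 mm.

57.5 mm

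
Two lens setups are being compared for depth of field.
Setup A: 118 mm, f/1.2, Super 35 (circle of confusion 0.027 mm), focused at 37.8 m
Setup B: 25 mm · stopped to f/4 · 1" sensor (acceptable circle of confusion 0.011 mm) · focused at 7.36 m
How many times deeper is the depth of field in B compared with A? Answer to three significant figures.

1.55

Setup A: H = 118²/(1.2×0.027) + 118 ≈ 429871.1 mm; DoF = Df − Dn = 41433.0 − 34752.8 ≈ 6680.2 mm.
Setup B: H = 25²/(4×0.011) + 25 ≈ 14229.5 mm; DoF = Df − Dn = 15219 − 4854 ≈ 10365 mm.
Ratio = 10365 / 6680.2 ≈ 1.55.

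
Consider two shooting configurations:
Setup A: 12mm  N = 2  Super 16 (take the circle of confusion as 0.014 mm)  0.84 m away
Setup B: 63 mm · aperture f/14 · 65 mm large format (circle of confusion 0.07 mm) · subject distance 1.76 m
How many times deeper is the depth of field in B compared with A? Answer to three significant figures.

Setup A: H = 12²/(2×0.014) + 12 ≈ 5154.9 mm; DoF = Df − Dn = 1001.19 − 723.51 ≈ 277.68 mm.
Setup B: H = 63²/(14×0.07) + 63 ≈ 4113.0 mm; DoF = Df − Dn = 3029.3 − 1240.3 ≈ 1789.0 mm.
Ratio = 1789.0 / 277.68 ≈ 6.44.

6.44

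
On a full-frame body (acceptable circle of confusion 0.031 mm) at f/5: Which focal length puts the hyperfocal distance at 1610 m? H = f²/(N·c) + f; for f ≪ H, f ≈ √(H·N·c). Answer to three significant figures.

499 mm

From H = f²/(N·c) + f, with f ≪ H: f ≈ √(H·N·c) = √(1610000 × 5 × 0.031) = √249550 ≈ 499.5 mm.
Exact: f² + N·c·f − N·c·H = 0 ⇒ f = (−N·c + √((N·c)² + 4·N·c·H))/2 = (−0.155 + √998200)/2 ≈ 499.47 mm ≈ 499 mm.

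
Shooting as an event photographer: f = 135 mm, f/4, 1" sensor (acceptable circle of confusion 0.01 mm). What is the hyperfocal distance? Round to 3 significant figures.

456 m

Hyperfocal distance H = f²/(N·c) + f = 135²/(4 × 0.01) + 135 = 18225/0.04 + 135 ≈ 455760.0 mm ≈ 456 m.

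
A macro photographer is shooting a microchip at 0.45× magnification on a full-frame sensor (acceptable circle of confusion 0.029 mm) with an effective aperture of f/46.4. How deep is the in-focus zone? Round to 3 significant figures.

13.3 mm

At magnification m, DoF ≈ 2·N_eff·c/m² = 2 × 46.4 × 0.029 / 0.45² = 2.691 / 0.2025 ≈ 13.3 mm.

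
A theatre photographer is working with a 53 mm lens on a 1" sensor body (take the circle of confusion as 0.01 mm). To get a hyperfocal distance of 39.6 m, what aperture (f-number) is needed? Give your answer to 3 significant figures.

f/7.10

Rearrange H = f²/(N·c) + f for N: N = f² / ((H − f)·c).
N = 53² / ((39600 − 53) × 0.01) = 2809 / 395.5 ≈ 7.10.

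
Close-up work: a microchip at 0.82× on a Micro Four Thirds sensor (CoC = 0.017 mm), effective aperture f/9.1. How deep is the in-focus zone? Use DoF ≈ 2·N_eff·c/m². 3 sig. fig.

0.460 mm

At magnification m, DoF ≈ 2·N_eff·c/m² = 2 × 9.1 × 0.017 / 0.82² = 0.3094 / 0.6724 ≈ 0.46 mm.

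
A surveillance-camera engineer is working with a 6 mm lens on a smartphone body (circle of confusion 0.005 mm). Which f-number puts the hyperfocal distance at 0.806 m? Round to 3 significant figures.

Rearrange H = f²/(N·c) + f for N: N = f² / ((H − f)·c).
N = 6² / ((806 − 6) × 0.005) = 36 / 4.000 ≈ 9.

f/9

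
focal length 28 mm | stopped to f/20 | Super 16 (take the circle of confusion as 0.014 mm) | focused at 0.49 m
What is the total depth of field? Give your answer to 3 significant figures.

166 mm

Hyperfocal distance H = f²/(N·c) + f = 28²/(20 × 0.014) + 28 = 784/0.28 + 28 ≈ 2828.0 mm ≈ 2.828 m.
Near limit Dn = s·(H − f)/(H + s − 2f) = 490 × (2828.0 − 28) / (2828.0 + 490 − 2 × 28) = 490 × 2800.0 / 3262.0 ≈ 420.60 mm.
Far limit Df = s·(H − f)/(H − s) = 490 × (2828.0 − 28) / (2828.0 − 490) = 490 × 2800.0 / 2338.0 ≈ 586.83 mm.
Depth of field = Df − Dn = 586.83 − 420.60 ≈ 166.23 mm.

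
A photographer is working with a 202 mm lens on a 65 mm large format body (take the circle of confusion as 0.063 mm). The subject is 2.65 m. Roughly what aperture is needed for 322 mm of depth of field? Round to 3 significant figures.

f/16

Write h = H − f = f²/(N·c). The thin-lens limits are Dn = s·h/(h + (s−f)) and Df = s·h/(h − (s−f)), so DoF = Df − Dn = 2·s·(s−f)·h / (h² − (s−f)²).
That is a quadratic in h: DoF·h² − 2·s·(s−f)·h − DoF·(s−f)² = 0 ⇒ h = (s−f)·(s + √(s² + DoF²)) / DoF = 2448 × (2650 + √(2650² + 322²)) / 322 = 2448 × (2650 + 2669.49) / 322 ≈ 40441 mm.
Then N = f²/(c·h) = 202² / (0.063 × 40441) = 40804 / 2547.8 ≈ 16.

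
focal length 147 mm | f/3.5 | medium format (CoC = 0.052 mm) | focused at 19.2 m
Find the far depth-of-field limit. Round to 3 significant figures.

22.9 m

Hyperfocal distance H = f²/(N·c) + f = 147²/(3.5 × 0.052) + 147 = 21609/0.182 + 147 ≈ 118877.8 mm ≈ 118.9 m.
Far limit Df = s·(H − f)/(H − s) = 19200 × (118877.8 − 147) / (118877.8 − 19200) = 19200 × 118730.8 / 99677.8 ≈ 22870 mm ≈ 22.9 m.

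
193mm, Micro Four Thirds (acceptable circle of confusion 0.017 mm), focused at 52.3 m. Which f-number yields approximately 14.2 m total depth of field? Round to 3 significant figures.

Write h = H − f = f²/(N·c). The thin-lens limits are Dn = s·h/(h + (s−f)) and Df = s·h/(h − (s−f)), so DoF = Df − Dn = 2·s·(s−f)·h / (h² − (s−f)²).
That is a quadratic in h: DoF·h² − 2·s·(s−f)·h − DoF·(s−f)² = 0 ⇒ h = (s−f)·(s + √(s² + DoF²)) / DoF = 52107 × (52300 + √(52300² + 14200²)) / 14200 = 52107 × (52300 + 54193.4) / 14200 ≈ 390778 mm.
Then N = f²/(c·h) = 193² / (0.017 × 390778) = 37249 / 6643.2 ≈ 5.61.

f/5.61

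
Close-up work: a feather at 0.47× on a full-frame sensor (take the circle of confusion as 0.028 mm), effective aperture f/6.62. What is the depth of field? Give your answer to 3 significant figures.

1.68 mm

At magnification m, DoF ≈ 2·N_eff·c/m² = 2 × 6.62 × 0.028 / 0.47² = 0.3707 / 0.2209 ≈ 1.68 mm.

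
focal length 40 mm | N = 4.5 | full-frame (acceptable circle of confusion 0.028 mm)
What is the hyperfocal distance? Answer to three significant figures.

Hyperfocal distance H = f²/(N·c) + f = 40²/(4.5 × 0.028) + 40 = 1600/0.126 + 40 ≈ 12738.4 mm ≈ 12.7 m.

12.7 m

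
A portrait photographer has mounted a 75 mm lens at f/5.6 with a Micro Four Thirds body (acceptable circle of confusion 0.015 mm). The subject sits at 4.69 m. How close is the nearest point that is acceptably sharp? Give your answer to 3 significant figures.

Hyperfocal distance H = f²/(N·c) + f = 75²/(5.6 × 0.015) + 75 = 5625/0.084 + 75 ≈ 67039.3 mm ≈ 67.04 m.
Near limit Dn = s·(H − f)/(H + s − 2f) = 4690 × (67039.3 − 75) / (67039.3 + 4690 − 2 × 75) = 4690 × 66964.3 / 71579.3 ≈ 4387.6 mm ≈ 4.39 m.

4.39 m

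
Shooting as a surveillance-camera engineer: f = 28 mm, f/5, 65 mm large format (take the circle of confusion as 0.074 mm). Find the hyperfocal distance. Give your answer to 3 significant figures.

2.15 m

Hyperfocal distance H = f²/(N·c) + f = 28²/(5 × 0.074) + 28 = 784/0.37 + 28 ≈ 2146.9 mm ≈ 2.15 m.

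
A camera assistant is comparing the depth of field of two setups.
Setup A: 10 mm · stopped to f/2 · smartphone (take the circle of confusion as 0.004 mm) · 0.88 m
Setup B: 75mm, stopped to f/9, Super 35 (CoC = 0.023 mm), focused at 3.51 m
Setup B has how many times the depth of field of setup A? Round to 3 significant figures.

Setup A: H = 10²/(2×0.004) + 10 ≈ 12510.0 mm; DoF = Df − Dn = 945.83 − 822.74 ≈ 123.09 mm.
Setup B: H = 75²/(9×0.023) + 75 ≈ 27248.9 mm; DoF = Df − Dn = 4017.89 − 3116.10 ≈ 901.79 mm.
Ratio = 901.79 / 123.09 ≈ 7.33.

7.33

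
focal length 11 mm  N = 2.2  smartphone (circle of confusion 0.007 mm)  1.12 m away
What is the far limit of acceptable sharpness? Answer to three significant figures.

1.30 m

Hyperfocal distance H = f²/(N·c) + f = 11²/(2.2 × 0.007) + 11 = 121/0.0154 + 11 ≈ 7868.1 mm ≈ 7.868 m.
Far limit Df = s·(H − f)/(H − s) = 1120 × (7868.1 − 11) / (7868.1 − 1120) = 1120 × 7857.1 / 6748.1 ≈ 1304.1 mm ≈ 1.30 m.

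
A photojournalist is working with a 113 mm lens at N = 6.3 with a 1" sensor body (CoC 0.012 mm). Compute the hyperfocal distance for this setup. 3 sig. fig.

Hyperfocal distance H = f²/(N·c) + f = 113²/(6.3 × 0.012) + 113 = 12769/0.0756 + 113 ≈ 169015.1 mm ≈ 169 m.

169 m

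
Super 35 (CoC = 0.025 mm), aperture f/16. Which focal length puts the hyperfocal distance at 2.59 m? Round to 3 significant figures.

From H = f²/(N·c) + f, with f ≪ H: f ≈ √(H·N·c) = √(2590 × 16 × 0.025) = √1036.0 ≈ 32.19 mm.
Exact: f² + N·c·f − N·c·H = 0 ⇒ f = (−N·c + √((N·c)² + 4·N·c·H))/2 = (−0.4 + √4144.2)/2 ≈ 31.988 mm ≈ 32.0 mm.

32.0 mm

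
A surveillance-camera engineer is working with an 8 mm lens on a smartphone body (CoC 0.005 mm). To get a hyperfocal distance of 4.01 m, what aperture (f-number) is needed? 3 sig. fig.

Rearrange H = f²/(N·c) + f for N: N = f² / ((H − f)·c).
N = 8² / ((4010 − 8) × 0.005) = 64 / 20.01 ≈ 3.20.

f/3.20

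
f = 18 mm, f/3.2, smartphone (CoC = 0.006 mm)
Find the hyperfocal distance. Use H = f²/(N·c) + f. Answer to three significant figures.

Hyperfocal distance H = f²/(N·c) + f = 18²/(3.2 × 0.006) + 18 = 324/0.0192 + 18 ≈ 16893.0 mm ≈ 16.9 m.

16.9 m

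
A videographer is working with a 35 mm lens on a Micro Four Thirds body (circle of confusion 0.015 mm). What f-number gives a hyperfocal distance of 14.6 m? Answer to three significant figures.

Rearrange H = f²/(N·c) + f for N: N = f² / ((H − f)·c).
N = 35² / ((14600 − 35) × 0.015) = 1225 / 218.5 ≈ 5.61.

f/5.61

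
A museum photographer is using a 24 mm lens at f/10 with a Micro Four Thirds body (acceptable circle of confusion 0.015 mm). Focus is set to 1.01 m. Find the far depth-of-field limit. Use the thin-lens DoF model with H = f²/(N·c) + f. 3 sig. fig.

1.36 m

Hyperfocal distance H = f²/(N·c) + f = 24²/(10 × 0.015) + 24 = 576/0.15 + 24 ≈ 3864.0 mm ≈ 3.864 m.
Far limit Df = s·(H − f)/(H − s) = 1010 × (3864.0 − 24) / (3864.0 − 1010) = 1010 × 3840.0 / 2854.0 ≈ 1358.9 mm ≈ 1.36 m.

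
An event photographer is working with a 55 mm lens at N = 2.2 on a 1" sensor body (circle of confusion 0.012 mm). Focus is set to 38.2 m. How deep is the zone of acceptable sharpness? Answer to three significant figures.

Hyperfocal distance H = f²/(N·c) + f = 55²/(2.2 × 0.012) + 55 = 3025/0.0264 + 55 ≈ 114638.3 mm ≈ 114.6 m.
Near limit Dn = s·(H − f)/(H + s − 2f) = 38200 × (114638.3 − 55) / (114638.3 + 38200 − 2 × 55) = 38200 × 114583.3 / 152728.3 ≈ 28659 mm.
Far limit Df = s·(H − f)/(H − s) = 38200 × (114638.3 − 55) / (114638.3 − 38200) = 38200 × 114583.3 / 76438.3 ≈ 57263 mm.
Depth of field = Df − Dn = 57263 − 28659 ≈ 28604 mm ≈ 28.6 m.

28.6 m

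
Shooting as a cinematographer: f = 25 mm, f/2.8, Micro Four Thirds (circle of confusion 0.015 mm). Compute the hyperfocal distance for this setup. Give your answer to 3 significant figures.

Hyperfocal distance H = f²/(N·c) + f = 25²/(2.8 × 0.015) + 25 = 625/0.042 + 25 ≈ 14906.0 mm ≈ 14.9 m.

14.9 m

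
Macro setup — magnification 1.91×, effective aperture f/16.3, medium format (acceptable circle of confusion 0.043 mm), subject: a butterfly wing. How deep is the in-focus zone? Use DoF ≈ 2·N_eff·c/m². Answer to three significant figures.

0.384 mm

At magnification m, DoF ≈ 2·N_eff·c/m² = 2 × 16.3 × 0.043 / 1.91² = 1.402 / 3.648 ≈ 0.384 mm.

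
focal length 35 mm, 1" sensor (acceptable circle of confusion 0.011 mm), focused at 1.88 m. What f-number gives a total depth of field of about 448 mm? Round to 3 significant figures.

f/7.09

Write h = H − f = f²/(N·c). The thin-lens limits are Dn = s·h/(h + (s−f)) and Df = s·h/(h − (s−f)), so DoF = Df − Dn = 2·s·(s−f)·h / (h² − (s−f)²).
That is a quadratic in h: DoF·h² − 2·s·(s−f)·h − DoF·(s−f)² = 0 ⇒ h = (s−f)·(s + √(s² + DoF²)) / DoF = 1845 × (1880 + √(1880² + 448²)) / 448 = 1845 × (1880 + 1932.64) / 448 ≈ 15702 mm.
Then N = f²/(c·h) = 35² / (0.011 × 15702) = 1225 / 172.72 ≈ 7.09.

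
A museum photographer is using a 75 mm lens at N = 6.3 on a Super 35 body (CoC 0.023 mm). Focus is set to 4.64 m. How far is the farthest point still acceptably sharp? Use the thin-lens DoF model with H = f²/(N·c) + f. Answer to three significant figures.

5.26 m

Hyperfocal distance H = f²/(N·c) + f = 75²/(6.3 × 0.023) + 75 = 5625/0.1449 + 75 ≈ 38894.9 mm ≈ 38.89 m.
Far limit Df = s·(H − f)/(H − s) = 4640 × (38894.9 − 75) / (38894.9 − 4640) = 4640 × 38819.9 / 34254.9 ≈ 5258.4 mm ≈ 5.26 m.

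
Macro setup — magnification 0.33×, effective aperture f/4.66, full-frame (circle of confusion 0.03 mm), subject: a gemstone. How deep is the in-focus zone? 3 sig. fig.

At magnification m, DoF ≈ 2·N_eff·c/m² = 2 × 4.66 × 0.03 / 0.33² = 0.2796 / 0.1089 ≈ 2.57 mm.

2.57 mm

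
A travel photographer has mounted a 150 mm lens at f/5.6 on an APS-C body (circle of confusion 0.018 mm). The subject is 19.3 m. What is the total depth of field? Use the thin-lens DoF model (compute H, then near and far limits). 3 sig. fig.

3.34 m

Hyperfocal distance H = f²/(N·c) + f = 150²/(5.6 × 0.018) + 150 = 22500/0.1008 + 150 ≈ 223364.3 mm ≈ 223.4 m.
Near limit Dn = s·(H − f)/(H + s − 2f) = 19300 × (223364.3 − 150) / (223364.3 + 19300 − 2 × 150) = 19300 × 223214.3 / 242364.3 ≈ 17775.0 mm.
Far limit Df = s·(H − f)/(H − s) = 19300 × (223364.3 − 150) / (223364.3 − 19300) = 19300 × 223214.3 / 204064.3 ≈ 21111.2 mm.
Depth of field = Df − Dn = 21111.2 − 17775.0 ≈ 3336.2 mm ≈ 3.34 m.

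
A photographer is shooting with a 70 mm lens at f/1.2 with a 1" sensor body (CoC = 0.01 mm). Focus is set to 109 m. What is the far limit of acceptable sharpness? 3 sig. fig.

Hyperfocal distance H = f²/(N·c) + f = 70²/(1.2 × 0.01) + 70 = 4900/0.012 + 70 ≈ 408403.3 mm ≈ 408.4 m.
Far limit Df = s·(H − f)/(H − s) = 109000 × (408403.3 − 70) / (408403.3 − 109000) = 109000 × 408333.3 / 299403.3 ≈ 148657 mm ≈ 149 m.

149 m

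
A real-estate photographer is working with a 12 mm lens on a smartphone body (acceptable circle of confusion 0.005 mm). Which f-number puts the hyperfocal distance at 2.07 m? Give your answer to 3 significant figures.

f/14

Rearrange H = f²/(N·c) + f for N: N = f² / ((H − f)·c).
N = 12² / ((2070 − 12) × 0.005) = 144 / 10.29 ≈ 14.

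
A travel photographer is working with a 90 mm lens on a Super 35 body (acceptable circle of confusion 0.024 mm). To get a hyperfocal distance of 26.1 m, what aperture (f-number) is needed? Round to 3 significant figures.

f/13

Rearrange H = f²/(N·c) + f for N: N = f² / ((H − f)·c).
N = 90² / ((26100 − 90) × 0.024) = 8100 / 624.2 ≈ 13.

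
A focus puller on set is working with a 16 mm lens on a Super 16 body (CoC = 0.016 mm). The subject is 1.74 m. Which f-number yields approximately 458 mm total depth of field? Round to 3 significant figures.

f/1.20

Write h = H − f = f²/(N·c). The thin-lens limits are Dn = s·h/(h + (s−f)) and Df = s·h/(h − (s−f)), so DoF = Df − Dn = 2·s·(s−f)·h / (h² − (s−f)²).
That is a quadratic in h: DoF·h² − 2·s·(s−f)·h − DoF·(s−f)² = 0 ⇒ h = (s−f)·(s + √(s² + DoF²)) / DoF = 1724 × (1740 + √(1740² + 458²)) / 458 = 1724 × (1740 + 1799.27) / 458 ≈ 13322 mm.
Then N = f²/(c·h) = 16² / (0.016 × 13322) = 256 / 213.16 ≈ 1.20.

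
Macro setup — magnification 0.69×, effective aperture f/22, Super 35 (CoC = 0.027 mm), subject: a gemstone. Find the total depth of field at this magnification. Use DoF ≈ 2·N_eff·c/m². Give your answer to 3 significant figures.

2.50 mm

At magnification m, DoF ≈ 2·N_eff·c/m² = 2 × 22 × 0.027 / 0.69² = 1.188 / 0.4761 ≈ 2.5 mm.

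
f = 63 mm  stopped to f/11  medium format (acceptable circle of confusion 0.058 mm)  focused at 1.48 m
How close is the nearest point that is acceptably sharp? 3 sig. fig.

1.21 m

Hyperfocal distance H = f²/(N·c) + f = 63²/(11 × 0.058) + 63 = 3969/0.638 + 63 ≈ 6284.0 mm ≈ 6.284 m.
Near limit Dn = s·(H − f)/(H + s − 2f) = 1480 × (6284.0 − 63) / (6284.0 + 1480 − 2 × 63) = 1480 × 6221.0 / 7638.0 ≈ 1205.4 mm ≈ 1.21 m.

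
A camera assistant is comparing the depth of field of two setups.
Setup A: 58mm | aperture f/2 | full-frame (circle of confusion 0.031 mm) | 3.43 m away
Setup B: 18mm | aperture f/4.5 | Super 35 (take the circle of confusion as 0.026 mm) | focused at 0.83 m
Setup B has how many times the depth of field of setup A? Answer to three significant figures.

Setup A: H = 58²/(2×0.031) + 58 ≈ 54316.1 mm; DoF = Df − Dn = 3657.29 − 3229.31 ≈ 427.98 mm.
Setup B: H = 18²/(4.5×0.026) + 18 ≈ 2787.2 mm; DoF = Df − Dn = 1174.34 − 641.81 ≈ 532.53 mm.
Ratio = 532.53 / 427.98 ≈ 1.24.

1.24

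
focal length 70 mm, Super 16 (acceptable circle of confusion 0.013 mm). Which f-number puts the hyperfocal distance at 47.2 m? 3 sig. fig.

f/8

Rearrange H = f²/(N·c) + f for N: N = f² / ((H − f)·c).
N = 70² / ((47200 − 70) × 0.013) = 4900 / 612.7 ≈ 8.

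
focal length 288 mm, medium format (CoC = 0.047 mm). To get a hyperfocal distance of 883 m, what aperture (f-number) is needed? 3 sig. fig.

Rearrange H = f²/(N·c) + f for N: N = f² / ((H − f)·c).
N = 288² / ((883000 − 288) × 0.047) = 82944 / 41487 ≈ 2.00.

f/2.00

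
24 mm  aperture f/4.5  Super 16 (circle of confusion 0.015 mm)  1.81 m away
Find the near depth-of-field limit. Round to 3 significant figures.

Hyperfocal distance H = f²/(N·c) + f = 24²/(4.5 × 0.015) + 24 = 576/0.0675 + 24 ≈ 8557.3 mm ≈ 8.557 m.
Near limit Dn = s·(H − f)/(H + s − 2f) = 1810 × (8557.3 − 24) / (8557.3 + 1810 − 2 × 24) = 1810 × 8533.3 / 10319.3 ≈ 1496.7 mm ≈ 1.50 m.

1.50 m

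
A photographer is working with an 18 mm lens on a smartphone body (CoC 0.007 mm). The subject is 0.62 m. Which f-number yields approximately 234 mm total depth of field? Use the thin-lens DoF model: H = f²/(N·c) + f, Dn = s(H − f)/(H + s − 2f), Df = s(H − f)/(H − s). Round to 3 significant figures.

Write h = H − f = f²/(N·c). The thin-lens limits are Dn = s·h/(h + (s−f)) and Df = s·h/(h − (s−f)), so DoF = Df − Dn = 2·s·(s−f)·h / (h² − (s−f)²).
That is a quadratic in h: DoF·h² − 2·s·(s−f)·h − DoF·(s−f)² = 0 ⇒ h = (s−f)·(s + √(s² + DoF²)) / DoF = 602 × (620 + √(620² + 234²)) / 234 = 602 × (620 + 662.688) / 234 ≈ 3299.9 mm.
Then N = f²/(c·h) = 18² / (0.007 × 3299.9) = 324 / 23.099 ≈ 14.

f/14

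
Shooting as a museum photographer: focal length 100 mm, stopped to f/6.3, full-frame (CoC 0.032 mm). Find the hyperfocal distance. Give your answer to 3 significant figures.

49.7 m

Hyperfocal distance H = f²/(N·c) + f = 100²/(6.3 × 0.032) + 100 = 10000/0.2016 + 100 ≈ 49703.2 mm ≈ 49.7 m.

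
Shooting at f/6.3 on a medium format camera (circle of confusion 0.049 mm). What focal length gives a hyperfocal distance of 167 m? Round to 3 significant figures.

From H = f²/(N·c) + f, with f ≪ H: f ≈ √(H·N·c) = √(167000 × 6.3 × 0.049) = √51553 ≈ 227.1 mm.
The +f correction barely moves this — solving exactly, f² + N·c·f − N·c·H = 0 ⇒ f = (−N·c + √((N·c)² + 4·N·c·H))/2 = (−0.3087 + √206212)/2 ≈ 226.90 mm, so f ≈ 227 mm.

227 mm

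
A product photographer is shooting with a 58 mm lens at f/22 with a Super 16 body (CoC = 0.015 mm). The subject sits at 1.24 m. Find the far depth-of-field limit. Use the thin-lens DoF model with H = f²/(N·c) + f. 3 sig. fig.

1.40 m

Hyperfocal distance H = f²/(N·c) + f = 58²/(22 × 0.015) + 58 = 3364/0.33 + 58 ≈ 10251.9 mm ≈ 10.25 m.
Far limit Df = s·(H − f)/(H − s) = 1240 × (10251.9 − 58) / (10251.9 − 1240) = 1240 × 10193.9 / 9011.9 ≈ 1402.6 mm ≈ 1.40 m.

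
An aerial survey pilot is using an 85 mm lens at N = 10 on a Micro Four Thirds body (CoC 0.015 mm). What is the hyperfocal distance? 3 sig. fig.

Hyperfocal distance H = f²/(N·c) + f = 85²/(10 × 0.015) + 85 = 7225/0.15 + 85 ≈ 48251.7 mm ≈ 48.3 m.

48.3 m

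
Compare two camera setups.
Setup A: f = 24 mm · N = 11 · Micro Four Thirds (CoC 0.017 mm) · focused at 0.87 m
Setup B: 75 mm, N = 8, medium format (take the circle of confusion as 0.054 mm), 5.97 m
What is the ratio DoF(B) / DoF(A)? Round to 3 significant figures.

Setup A: H = 24²/(11×0.017) + 24 ≈ 3104.2 mm; DoF = Df − Dn = 1199.43 − 682.54 ≈ 516.89 mm.
Setup B: H = 75²/(8×0.054) + 75 ≈ 13095.8 mm; DoF = Df − Dn = 10908.8 − 4109.5 ≈ 6799.3 mm.
Ratio = 6799.3 / 516.89 ≈ 13.2.

13.2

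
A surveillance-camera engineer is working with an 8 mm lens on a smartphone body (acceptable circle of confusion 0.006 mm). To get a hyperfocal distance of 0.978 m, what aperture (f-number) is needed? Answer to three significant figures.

Rearrange H = f²/(N·c) + f for N: N = f² / ((H − f)·c).
N = 8² / ((978 − 8) × 0.006) = 64 / 5.820 ≈ 11.

f/11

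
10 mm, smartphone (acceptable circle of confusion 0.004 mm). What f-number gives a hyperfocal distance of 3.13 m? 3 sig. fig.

f/8.01

Rearrange H = f²/(N·c) + f for N: N = f² / ((H − f)·c).
N = 10² / ((3130 − 10) × 0.004) = 100 / 12.48 ≈ 8.01.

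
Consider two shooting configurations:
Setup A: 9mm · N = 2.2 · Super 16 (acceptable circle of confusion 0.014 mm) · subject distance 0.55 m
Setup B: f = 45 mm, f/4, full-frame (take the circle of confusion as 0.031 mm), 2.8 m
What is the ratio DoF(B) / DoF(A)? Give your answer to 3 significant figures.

Setup A: H = 9²/(2.2×0.014) + 9 ≈ 2638.9 mm; DoF = Df − Dn = 692.45 − 456.16 ≈ 236.29 mm.
Setup B: H = 45²/(4×0.031) + 45 ≈ 16375.6 mm; DoF = Df − Dn = 3368.22 − 2395.82 ≈ 972.40 mm.
Ratio = 972.40 / 236.29 ≈ 4.12.

4.12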